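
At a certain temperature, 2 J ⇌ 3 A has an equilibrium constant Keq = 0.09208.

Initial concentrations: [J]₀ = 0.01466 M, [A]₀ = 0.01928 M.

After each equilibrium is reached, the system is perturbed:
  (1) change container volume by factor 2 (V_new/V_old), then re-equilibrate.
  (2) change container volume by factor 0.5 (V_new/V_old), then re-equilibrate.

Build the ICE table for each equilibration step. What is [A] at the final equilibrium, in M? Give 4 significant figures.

[A]_eq = 0.02348 M

Q₀ = 0.03335 vs Keq = 0.09208 ⇒ Q<K, forward
Step 1:
                    J           A
  I           0.01466     0.01928
  C         -0.002802    0.004202
  E           0.01186     0.02348
  solve Keq expr → x = 0.001401; check Q = 0.09208
Then change container volume by factor 2 (V_new/V_old).
Step 2:
                    J           A
  I          0.005929     0.01174
  C       -9.5035e-04    0.001426
  E          0.004979     0.01317
  solve Keq expr → x = 4.7518e-04; check Q = 0.09208
Then change container volume by factor 0.5 (V_new/V_old).
Step 3:
                    J           A
  I          0.009958     0.02633
  C          0.001901   -0.002851
  E           0.01186     0.02348
  solve Keq expr → x = -9.5035e-04; check Q = 0.09208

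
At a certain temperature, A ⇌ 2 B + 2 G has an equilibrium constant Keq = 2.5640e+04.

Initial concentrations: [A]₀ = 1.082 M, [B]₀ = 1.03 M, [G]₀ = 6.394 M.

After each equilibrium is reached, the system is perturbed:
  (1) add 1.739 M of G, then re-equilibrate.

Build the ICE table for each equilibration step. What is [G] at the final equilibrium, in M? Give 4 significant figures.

Q₀ = 40.09 vs Keq = 2.5640e+04 ⇒ Q<K, forward
Step 1:
                  A         B         G
  I           1.082      1.03     6.394
  C          -1.054     2.108     2.108
  E         0.02777     3.138     8.502
  solve Keq expr → x = 1.054; check Q = 2.5640e+04
Then add 1.739 M of G.
Step 2:
                  A         B         G
  I         0.02777     3.138     10.24
  C         0.01174  -0.02348  -0.02348
  E         0.03951     3.115     10.22
  solve Keq expr → x = -0.01174; check Q = 2.5640e+04

[G]_eq = 10.22 M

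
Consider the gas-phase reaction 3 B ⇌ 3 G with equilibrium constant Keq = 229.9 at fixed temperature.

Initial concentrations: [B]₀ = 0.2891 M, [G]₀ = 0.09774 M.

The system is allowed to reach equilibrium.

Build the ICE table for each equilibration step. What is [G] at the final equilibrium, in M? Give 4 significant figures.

[G]_eq = 0.3326 M

Q₀ = 0.03864 vs Keq = 229.9 ⇒ Q<K, forward
Step 1:
                   B          G
  I           0.2891    0.09774
  C          -0.2348     0.2348
  E          0.05429     0.3326
  solve Keq expr → x = 0.07827; check Q = 229.9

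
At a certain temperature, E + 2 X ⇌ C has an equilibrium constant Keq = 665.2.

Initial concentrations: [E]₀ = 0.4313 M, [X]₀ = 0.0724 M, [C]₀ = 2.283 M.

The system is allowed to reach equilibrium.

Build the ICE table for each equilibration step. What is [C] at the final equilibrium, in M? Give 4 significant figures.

Q₀ = 1010 vs Keq = 665.2 ⇒ Q>K, reverse
Step 1:
                   E          X          C
  Initial     0.4313     0.0724      2.283
  Change    0.007922    0.01584  -0.007922
  Equil       0.4392    0.08824      2.275
  solve Keq expr → x = -0.007922; check Q = 665.2

[C]_eq = 2.275 M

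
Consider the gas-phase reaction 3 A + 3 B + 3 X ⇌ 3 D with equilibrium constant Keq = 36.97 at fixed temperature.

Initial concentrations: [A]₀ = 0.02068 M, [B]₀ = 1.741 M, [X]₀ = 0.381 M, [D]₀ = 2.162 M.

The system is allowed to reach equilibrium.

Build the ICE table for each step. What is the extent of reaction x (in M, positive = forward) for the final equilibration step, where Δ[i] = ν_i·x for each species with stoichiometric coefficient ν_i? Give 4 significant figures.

x = -0.114 M

Q₀ = 3.9151e+06 vs Keq = 36.97 ⇒ Q>K, reverse
Step 1:
                  A         B         X         D
  I         0.02068     1.741     0.381     2.162
  C           0.342     0.342     0.342    -0.342
  E          0.3627     2.083     0.723      1.82
  solve Keq expr → x = -0.114; check Q = 36.97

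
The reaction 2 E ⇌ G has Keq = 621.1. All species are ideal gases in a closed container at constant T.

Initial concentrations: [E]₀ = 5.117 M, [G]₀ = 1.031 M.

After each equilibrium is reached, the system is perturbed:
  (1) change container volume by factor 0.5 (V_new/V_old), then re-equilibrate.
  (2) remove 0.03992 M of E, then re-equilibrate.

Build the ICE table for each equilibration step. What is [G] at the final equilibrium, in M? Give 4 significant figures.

Q₀ = 0.03938 vs Keq = 621.1 ⇒ Q<K, forward
Step 1:
                   E          G
  Initial      5.117      1.031
  Change      -5.041      2.521
  Equil      0.07562      3.552
  solve Keq expr → x = 2.521; check Q = 621.1
Then change container volume by factor 0.5 (V_new/V_old).
Step 2:
                   E          G
  Initial     0.1512      7.103
  Change    -0.04413    0.02207
  Equil       0.1071      7.125
  solve Keq expr → x = 0.02207; check Q = 621.1
Then remove 0.03992 M of E.
Step 3:
                   E          G
  Initial    0.06719      7.125
  Change     0.03977   -0.01989
  Equil        0.107      7.106
  solve Keq expr → x = -0.01989; check Q = 621.1

[G]_eq = 7.106 M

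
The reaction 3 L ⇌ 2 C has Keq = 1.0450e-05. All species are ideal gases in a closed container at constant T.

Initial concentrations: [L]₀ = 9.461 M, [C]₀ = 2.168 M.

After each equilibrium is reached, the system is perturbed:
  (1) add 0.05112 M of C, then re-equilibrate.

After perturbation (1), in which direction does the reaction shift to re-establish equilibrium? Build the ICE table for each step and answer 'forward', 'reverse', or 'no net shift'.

Direction: reverse

Q₀ = 0.00555 vs Keq = 1.0450e-05 ⇒ Q>K, reverse
Step 1:
                    L           C
  init          9.461       2.168
  Δ             3.038      -2.025
  eq             12.5      0.1428
  solve Keq expr → x = -1.013; check Q = 1.0450e-05
Then add 0.05112 M of C.
Step 2:
                    L           C
  init           12.5       0.194
  Δ           0.07475    -0.04984
  eq            12.57      0.1441
  solve Keq expr → x = -0.02492; check Q = 1.0450e-05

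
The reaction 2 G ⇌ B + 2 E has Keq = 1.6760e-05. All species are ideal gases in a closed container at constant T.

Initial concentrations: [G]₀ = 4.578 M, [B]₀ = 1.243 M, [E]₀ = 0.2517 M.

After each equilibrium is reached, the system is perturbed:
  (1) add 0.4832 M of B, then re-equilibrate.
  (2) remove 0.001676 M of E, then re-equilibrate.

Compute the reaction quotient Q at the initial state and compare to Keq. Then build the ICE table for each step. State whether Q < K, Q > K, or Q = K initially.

Q₀ = 0.003757; Q > K (proceeds reverse)

Q₀ = 0.003757 vs Keq = 1.6760e-05 ⇒ Q>K, reverse
Step 1:
                  G         B         E
  init        4.578     1.243    0.2517
  Δ          0.2331   -0.1166   -0.2331
  eq          4.811     1.126   0.01856
  solve Keq expr → x = -0.1166; check Q = 1.6760e-05
Then add 0.4832 M of B.
Step 2:
                  G         B         E
  init        4.811      1.61   0.01856
  Δ        0.003016 -0.001508 -0.003016
  eq          4.814     1.608   0.01554
  solve Keq expr → x = -0.001508; check Q = 1.6760e-05
Then remove 0.001676 M of E.
Step 3:
                  G         B         E
  init        4.814     1.608   0.01387
  Δ       -0.001667 8.3330e-04  0.001667
  eq          4.812     1.609   0.01553
  solve Keq expr → x = 8.3330e-04; check Q = 1.6760e-05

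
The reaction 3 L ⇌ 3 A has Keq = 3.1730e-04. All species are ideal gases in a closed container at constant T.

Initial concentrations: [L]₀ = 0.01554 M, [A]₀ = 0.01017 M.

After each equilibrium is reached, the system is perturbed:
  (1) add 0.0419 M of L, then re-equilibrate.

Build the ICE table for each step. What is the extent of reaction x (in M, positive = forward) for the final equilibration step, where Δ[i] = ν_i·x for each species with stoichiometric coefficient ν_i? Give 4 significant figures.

Q₀ = 0.2803 vs Keq = 3.1730e-04 ⇒ Q>K, reverse
Step 1:
                   L          A
  Initial    0.01554    0.01017
  Change    0.008528  -0.008528
  Equil      0.02407   0.001642
  solve Keq expr → x = -0.002843; check Q = 3.1730e-04
Then add 0.0419 M of L.
Step 2:
                   L          A
  Initial    0.06597   0.001642
  Change   -0.002675   0.002675
  Equil      0.06329   0.004317
  solve Keq expr → x = 8.9179e-04; check Q = 3.1730e-04

x = 8.9179e-04 M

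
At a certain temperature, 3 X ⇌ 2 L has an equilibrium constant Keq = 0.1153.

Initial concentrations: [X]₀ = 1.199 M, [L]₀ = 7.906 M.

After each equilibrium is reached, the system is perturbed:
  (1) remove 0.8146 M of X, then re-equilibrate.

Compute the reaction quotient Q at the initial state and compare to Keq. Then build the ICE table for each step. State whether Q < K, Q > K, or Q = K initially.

Q₀ = 36.26 vs Keq = 0.1153 ⇒ Q>K, reverse
Step 1:
                   X          L
  init         1.199      7.906
  Δ            4.651     -3.101
  eq            5.85      4.805
  solve Keq expr → x = -1.55; check Q = 0.1153
Then remove 0.8146 M of X.
Step 2:
                   X          L
  init         5.036      4.805
  Δ           0.5262    -0.3508
  eq           5.562      4.454
  solve Keq expr → x = -0.1754; check Q = 0.1153

Q₀ = 36.26; Q > K (proceeds reverse)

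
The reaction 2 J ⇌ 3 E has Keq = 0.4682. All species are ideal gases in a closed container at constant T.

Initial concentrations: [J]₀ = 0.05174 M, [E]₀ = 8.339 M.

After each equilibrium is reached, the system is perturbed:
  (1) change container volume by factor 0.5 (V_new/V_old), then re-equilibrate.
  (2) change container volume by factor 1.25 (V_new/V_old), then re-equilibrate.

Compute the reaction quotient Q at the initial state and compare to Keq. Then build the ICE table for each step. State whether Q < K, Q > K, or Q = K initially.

Q₀ = 2.1662e+05; Q > K (proceeds reverse)

Q₀ = 2.1662e+05 vs Keq = 0.4682 ⇒ Q>K, reverse
Step 1:
                  J         E
  init      0.05174     8.339
  Δ           4.201    -6.301
  eq          4.252     2.038
  solve Keq expr → x = -2.1; check Q = 0.4682
Then change container volume by factor 0.5 (V_new/V_old).
Step 2:
                  J         E
  init        8.505     4.076
  Δ          0.4802   -0.7203
  eq          8.985     3.356
  solve Keq expr → x = -0.2401; check Q = 0.4682
Then change container volume by factor 1.25 (V_new/V_old).
Step 3:
                  J         E
  init        7.188     2.685
  Δ         -0.1172    0.1758
  eq          7.071     2.861
  solve Keq expr → x = 0.0586; check Q = 0.4682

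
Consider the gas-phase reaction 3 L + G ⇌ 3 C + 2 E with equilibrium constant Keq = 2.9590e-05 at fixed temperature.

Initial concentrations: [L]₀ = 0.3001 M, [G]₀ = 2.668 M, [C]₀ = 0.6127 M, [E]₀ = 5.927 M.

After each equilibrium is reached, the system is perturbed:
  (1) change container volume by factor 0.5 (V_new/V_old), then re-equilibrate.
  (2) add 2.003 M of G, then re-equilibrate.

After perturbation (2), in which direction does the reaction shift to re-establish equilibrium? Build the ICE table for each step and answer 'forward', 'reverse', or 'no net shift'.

Direction: forward

Q₀ = 112.1 vs Keq = 2.9590e-05 ⇒ Q>K, reverse
Step 1:
                  L         G         C         E
  I          0.3001     2.668    0.6127     5.927
  C             0.6       0.2      -0.6      -0.4
  E          0.9001     2.868   0.01265     5.527
  solve Keq expr → x = -0.2; check Q = 2.9590e-05
Then change container volume by factor 0.5 (V_new/V_old).
Step 2:
                  L         G         C         E
  I             1.8     5.736   0.02531     11.05
  C        0.005157  0.001719 -0.005157 -0.003438
  E           1.805     5.738   0.02015     11.05
  solve Keq expr → x = -0.001719; check Q = 2.9590e-05
Then add 2.003 M of G.
Step 3:
                  L         G         C         E
  I           1.805     7.741   0.02015     11.05
  C       -0.002087 -6.9560e-04  0.002087  0.001391
  E           1.803      7.74   0.02224     11.05
  solve Keq expr → x = 6.9560e-04; check Q = 2.9590e-05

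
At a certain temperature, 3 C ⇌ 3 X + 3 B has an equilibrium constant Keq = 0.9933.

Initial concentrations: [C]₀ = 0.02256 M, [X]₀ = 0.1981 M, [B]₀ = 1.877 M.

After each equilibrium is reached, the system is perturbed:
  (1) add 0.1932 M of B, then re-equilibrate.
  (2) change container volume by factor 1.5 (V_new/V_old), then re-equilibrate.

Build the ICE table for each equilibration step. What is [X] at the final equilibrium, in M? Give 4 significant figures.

[X]_eq = 0.06356 M

Q₀ = 4477 vs Keq = 0.9933 ⇒ Q>K, reverse
Step 1:
                   C          X          B
  init       0.02256     0.1981      1.877
  Δ           0.1182    -0.1182    -0.1182
  eq          0.1408    0.07987      1.759
  solve Keq expr → x = -0.03941; check Q = 0.9933
Then add 0.1932 M of B.
Step 2:
                   C          X          B
  init        0.1408    0.07987      1.952
  Δ         0.005102  -0.005102  -0.005102
  eq          0.1459    0.07477      1.947
  solve Keq expr → x = -0.001701; check Q = 0.9933
Then change container volume by factor 1.5 (V_new/V_old).
Step 3:
                   C          X          B
  init       0.09726    0.04985      1.298
  Δ         -0.01371    0.01371    0.01371
  eq         0.08355    0.06356      1.312
  solve Keq expr → x = 0.00457; check Q = 0.9933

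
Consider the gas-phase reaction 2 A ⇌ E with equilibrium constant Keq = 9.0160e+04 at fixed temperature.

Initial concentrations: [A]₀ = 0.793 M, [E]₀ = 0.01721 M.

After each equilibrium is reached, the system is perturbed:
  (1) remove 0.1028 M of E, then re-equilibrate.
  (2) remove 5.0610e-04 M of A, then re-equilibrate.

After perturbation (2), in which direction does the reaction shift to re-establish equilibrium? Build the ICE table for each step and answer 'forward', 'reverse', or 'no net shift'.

Q₀ = 0.02737 vs Keq = 9.0160e+04 ⇒ Q<K, forward
Step 1:
                   A          E
  init         0.793    0.01721
  Δ          -0.7909     0.3954
  eq        0.002139     0.4126
  solve Keq expr → x = 0.3954; check Q = 9.0160e+04
Then remove 0.1028 M of E.
Step 2:
                   A          E
  init      0.002139     0.3098
  Δ       -2.8511e-04 1.4256e-04
  eq        0.001854       0.31
  solve Keq expr → x = 1.4256e-04; check Q = 9.0160e+04
Then remove 5.0610e-04 M of A.
Step 3:
                   A          E
  init      0.001348       0.31
  Δ       5.0534e-04 -2.5267e-04
  eq        0.001853     0.3097
  solve Keq expr → x = -2.5267e-04; check Q = 9.0160e+04

Direction: reverse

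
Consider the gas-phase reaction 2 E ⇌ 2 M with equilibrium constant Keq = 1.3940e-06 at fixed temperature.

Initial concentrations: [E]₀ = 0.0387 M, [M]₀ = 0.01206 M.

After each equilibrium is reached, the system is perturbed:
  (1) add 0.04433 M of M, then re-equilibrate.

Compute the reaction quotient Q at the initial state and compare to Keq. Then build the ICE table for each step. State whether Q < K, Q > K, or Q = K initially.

Q₀ = 0.09711; Q > K (proceeds reverse)

Q₀ = 0.09711 vs Keq = 1.3940e-06 ⇒ Q>K, reverse
Step 1:
                  E         M
  init       0.0387   0.01206
  Δ           0.012    -0.012
  eq         0.0507 5.9861e-05
  solve Keq expr → x = -0.006; check Q = 1.3940e-06
Then add 0.04433 M of M.
Step 2:
                  E         M
  init       0.0507   0.04439
  Δ         0.04428  -0.04428
  eq        0.09498 1.1214e-04
  solve Keq expr → x = -0.02214; check Q = 1.3940e-06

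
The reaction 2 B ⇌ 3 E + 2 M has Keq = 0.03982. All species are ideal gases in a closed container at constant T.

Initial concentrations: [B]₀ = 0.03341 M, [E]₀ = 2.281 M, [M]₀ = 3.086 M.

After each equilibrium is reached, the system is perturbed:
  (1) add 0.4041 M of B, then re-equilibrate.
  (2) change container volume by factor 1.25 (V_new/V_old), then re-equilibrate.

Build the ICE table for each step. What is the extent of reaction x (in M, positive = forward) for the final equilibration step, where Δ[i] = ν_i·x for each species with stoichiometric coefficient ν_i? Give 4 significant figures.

Q₀ = 1.0125e+05 vs Keq = 0.03982 ⇒ Q>K, reverse
Step 1:
                  B         E         M
  Initial   0.03341     2.281     3.086
  Change      1.329    -1.993    -1.329
  Equil       1.362    0.2881     1.757
  solve Keq expr → x = -0.6643; check Q = 0.03982
Then add 0.4041 M of B.
Step 2:
                  B         E         M
  Initial     1.766    0.2881     1.757
  Change   -0.03102   0.04654   0.03102
  Equil       1.735    0.3347     1.788
  solve Keq expr → x = 0.01551; check Q = 0.03982
Then change container volume by factor 1.25 (V_new/V_old).
Step 3:
                  B         E         M
  Initial     1.388    0.2677     1.431
  Change   -0.03695   0.05543   0.03695
  Equil       1.351    0.3231     1.468
  solve Keq expr → x = 0.01848; check Q = 0.03982

x = 0.01848 M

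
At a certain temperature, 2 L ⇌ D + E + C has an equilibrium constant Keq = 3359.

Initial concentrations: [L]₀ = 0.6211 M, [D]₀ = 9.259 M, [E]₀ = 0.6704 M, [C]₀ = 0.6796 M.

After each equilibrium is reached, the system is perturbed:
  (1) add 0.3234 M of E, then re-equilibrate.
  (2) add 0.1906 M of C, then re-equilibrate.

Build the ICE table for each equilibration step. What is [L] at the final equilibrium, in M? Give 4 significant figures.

[L]_eq = 0.06441 M

Q₀ = 10.94 vs Keq = 3359 ⇒ Q<K, forward
Step 1:
                   L          D          E          C
  I           0.6211      9.259     0.6704     0.6796
  C          -0.5699      0.285      0.285      0.285
  E          0.05117      9.544     0.9554     0.9646
  solve Keq expr → x = 0.285; check Q = 3359
Then add 0.3234 M of E.
Step 2:
                   L          D          E          C
  I          0.05117      9.544      1.279     0.9646
  C         0.007808  -0.003904  -0.003904  -0.003904
  E          0.05898       9.54      1.275     0.9607
  solve Keq expr → x = -0.003904; check Q = 3359
Then add 0.1906 M of C.
Step 3:
                   L          D          E          C
  I          0.05898       9.54      1.275      1.151
  C         0.005432  -0.002716  -0.002716  -0.002716
  E          0.06441      9.537      1.272      1.149
  solve Keq expr → x = -0.002716; check Q = 3359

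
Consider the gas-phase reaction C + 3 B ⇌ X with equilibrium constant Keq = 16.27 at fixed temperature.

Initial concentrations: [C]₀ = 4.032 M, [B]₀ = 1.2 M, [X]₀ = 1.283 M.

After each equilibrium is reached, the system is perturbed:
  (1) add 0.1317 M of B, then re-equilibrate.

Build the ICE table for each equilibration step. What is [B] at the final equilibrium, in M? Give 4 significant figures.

Q₀ = 0.1841 vs Keq = 16.27 ⇒ Q<K, forward
Step 1:
                  C         B         X
  init        4.032       1.2     1.283
  Δ         -0.3011   -0.9034    0.3011
  eq          3.731    0.2966     1.584
  solve Keq expr → x = 0.3011; check Q = 16.27
Then add 0.1317 M of B.
Step 2:
                  C         B         X
  init        3.731    0.4283     1.584
  Δ        -0.04264   -0.1279   0.04264
  eq          3.688    0.3004     1.627
  solve Keq expr → x = 0.04264; check Q = 16.27

[B]_eq = 0.3004 M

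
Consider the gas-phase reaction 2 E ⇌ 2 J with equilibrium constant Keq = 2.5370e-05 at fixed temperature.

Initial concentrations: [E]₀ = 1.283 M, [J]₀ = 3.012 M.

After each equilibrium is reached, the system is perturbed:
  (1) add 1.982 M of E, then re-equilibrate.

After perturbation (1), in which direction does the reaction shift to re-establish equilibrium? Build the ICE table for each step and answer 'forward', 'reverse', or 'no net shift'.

Q₀ = 5.511 vs Keq = 2.5370e-05 ⇒ Q>K, reverse
Step 1:
                    E           J
  I             1.283       3.012
  C              2.99       -2.99
  E             4.273     0.02152
  solve Keq expr → x = -1.495; check Q = 2.5370e-05
Then add 1.982 M of E.
Step 2:
                    E           J
  I             6.255     0.02152
  C         -0.009933    0.009933
  E             6.246     0.03146
  solve Keq expr → x = 0.004967; check Q = 2.5370e-05

Direction: forward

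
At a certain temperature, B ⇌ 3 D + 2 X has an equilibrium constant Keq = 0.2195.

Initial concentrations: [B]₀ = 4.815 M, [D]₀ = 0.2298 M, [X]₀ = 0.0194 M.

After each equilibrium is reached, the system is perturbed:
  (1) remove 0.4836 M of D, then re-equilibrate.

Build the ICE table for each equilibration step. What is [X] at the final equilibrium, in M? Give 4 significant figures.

Q₀ = 9.4854e-07 vs Keq = 0.2195 ⇒ Q<K, forward
Step 1:
                    B           D           X
  Initial       4.815      0.2298      0.0194
  Change      -0.3422       1.026      0.6843
  Equil         4.473       1.256      0.7037
  solve Keq expr → x = 0.3422; check Q = 0.2195
Then remove 0.4836 M of D.
Step 2:
                    B           D           X
  Initial       4.473      0.7727      0.7037
  Change     -0.09627      0.2888      0.1925
  Equil         4.377       1.061      0.8962
  solve Keq expr → x = 0.09627; check Q = 0.2195

[X]_eq = 0.8962 M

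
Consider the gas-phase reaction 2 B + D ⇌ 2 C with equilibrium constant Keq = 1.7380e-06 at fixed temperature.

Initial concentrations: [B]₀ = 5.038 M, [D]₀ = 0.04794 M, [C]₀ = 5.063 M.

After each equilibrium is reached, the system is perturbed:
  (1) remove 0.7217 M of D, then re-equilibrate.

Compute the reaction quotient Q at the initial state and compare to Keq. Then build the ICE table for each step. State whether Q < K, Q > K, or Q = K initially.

Q₀ = 21.07; Q > K (proceeds reverse)

Q₀ = 21.07 vs Keq = 1.7380e-06 ⇒ Q>K, reverse
Step 1:
                   B          D          C
  I            5.038    0.04794      5.063
  C            5.042      2.521     -5.042
  E            10.08      2.569     0.0213
  solve Keq expr → x = -2.521; check Q = 1.7380e-06
Then remove 0.7217 M of D.
Step 2:
                   B          D          C
  I            10.08      1.847     0.0213
  C         0.003224   0.001612  -0.003224
  E            10.08      1.849    0.01807
  solve Keq expr → x = -0.001612; check Q = 1.7380e-06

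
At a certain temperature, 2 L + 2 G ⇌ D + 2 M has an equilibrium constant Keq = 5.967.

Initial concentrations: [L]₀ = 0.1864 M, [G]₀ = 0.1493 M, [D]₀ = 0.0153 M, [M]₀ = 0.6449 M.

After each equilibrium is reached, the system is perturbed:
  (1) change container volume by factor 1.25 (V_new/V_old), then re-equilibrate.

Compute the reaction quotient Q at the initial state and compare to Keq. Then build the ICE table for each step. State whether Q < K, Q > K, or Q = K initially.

Q₀ = 8.216; Q > K (proceeds reverse)

Q₀ = 8.216 vs Keq = 5.967 ⇒ Q>K, reverse
Step 1:
                    L           G           D           M
  I            0.1864      0.1493      0.0153      0.6449
  C          0.005107    0.005107   -0.002554   -0.005107
  E            0.1915      0.1544     0.01275      0.6398
  solve Keq expr → x = -0.002554; check Q = 5.967
Then change container volume by factor 1.25 (V_new/V_old).
Step 2:
                    L           G           D           M
  I            0.1532      0.1235      0.0102      0.5118
  C          0.002614    0.002614   -0.001307   -0.002614
  E            0.1558      0.1261     0.00889      0.5092
  solve Keq expr → x = -0.001307; check Q = 5.967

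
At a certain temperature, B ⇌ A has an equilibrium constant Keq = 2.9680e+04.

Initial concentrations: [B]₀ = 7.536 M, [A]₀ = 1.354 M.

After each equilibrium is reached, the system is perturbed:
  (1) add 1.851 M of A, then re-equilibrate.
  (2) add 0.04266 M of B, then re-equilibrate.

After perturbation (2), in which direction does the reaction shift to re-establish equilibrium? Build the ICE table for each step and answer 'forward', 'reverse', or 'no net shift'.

Direction: forward

Q₀ = 0.1797 vs Keq = 2.9680e+04 ⇒ Q<K, forward
Step 1:
                    B           A
  Initial       7.536       1.354
  Change       -7.536       7.536
  Equil    2.9952e-04        8.89
  solve Keq expr → x = 7.536; check Q = 2.9680e+04
Then add 1.851 M of A.
Step 2:
                    B           A
  Initial  2.9952e-04       10.74
  Change   6.2363e-05 -6.2363e-05
  Equil    3.6188e-04       10.74
  solve Keq expr → x = -6.2363e-05; check Q = 2.9680e+04
Then add 0.04266 M of B.
Step 3:
                    B           A
  Initial     0.04302       10.74
  Change     -0.04266     0.04266
  Equil    3.6332e-04       10.78
  solve Keq expr → x = 0.04266; check Q = 2.9680e+04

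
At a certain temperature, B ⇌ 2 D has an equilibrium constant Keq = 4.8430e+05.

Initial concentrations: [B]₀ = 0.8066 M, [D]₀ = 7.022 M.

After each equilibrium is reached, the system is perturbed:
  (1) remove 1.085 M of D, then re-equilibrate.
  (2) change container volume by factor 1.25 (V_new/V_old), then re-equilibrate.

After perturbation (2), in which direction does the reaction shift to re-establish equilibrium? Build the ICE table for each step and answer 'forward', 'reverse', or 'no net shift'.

Direction: forward

Q₀ = 61.13 vs Keq = 4.8430e+05 ⇒ Q<K, forward
Step 1:
                   B          D
  init        0.8066      7.022
  Δ          -0.8064      1.613
  eq      1.5396e-04      8.635
  solve Keq expr → x = 0.8064; check Q = 4.8430e+05
Then remove 1.085 M of D.
Step 2:
                   B          D
  init    1.5396e-04       7.55
  Δ       -3.6257e-05 7.2515e-05
  eq      1.1770e-04       7.55
  solve Keq expr → x = 3.6257e-05; check Q = 4.8430e+05
Then change container volume by factor 1.25 (V_new/V_old).
Step 3:
                   B          D
  init    9.4160e-05       6.04
  Δ       -1.8831e-05 3.7662e-05
  eq      7.5329e-05       6.04
  solve Keq expr → x = 1.8831e-05; check Q = 4.8430e+05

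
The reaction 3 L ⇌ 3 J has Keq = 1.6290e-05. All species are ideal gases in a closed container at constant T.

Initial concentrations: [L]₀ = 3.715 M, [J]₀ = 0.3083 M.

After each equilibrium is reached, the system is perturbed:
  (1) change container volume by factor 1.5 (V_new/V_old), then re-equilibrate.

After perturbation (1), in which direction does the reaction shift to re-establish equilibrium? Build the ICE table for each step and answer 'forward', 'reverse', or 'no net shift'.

Direction: no net shift

Q₀ = 5.7154e-04 vs Keq = 1.6290e-05 ⇒ Q>K, reverse
Step 1:
                  L         J
  I           3.715    0.3083
  C          0.2088   -0.2088
  E           3.924   0.09947
  solve Keq expr → x = -0.06961; check Q = 1.6290e-05
Then change container volume by factor 1.5 (V_new/V_old).
Step 2:
                  L         J
  I           2.616   0.06631
  C               0         0
  E           2.616   0.06631
  solve Keq expr → x = 0; check Q = 1.6290e-05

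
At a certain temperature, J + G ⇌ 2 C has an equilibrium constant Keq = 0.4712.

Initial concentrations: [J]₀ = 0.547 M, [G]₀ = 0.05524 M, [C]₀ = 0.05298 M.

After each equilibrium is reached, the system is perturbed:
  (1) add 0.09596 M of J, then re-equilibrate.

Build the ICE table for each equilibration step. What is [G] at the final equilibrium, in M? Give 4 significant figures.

[G]_eq = 0.03278 M

Q₀ = 0.09289 vs Keq = 0.4712 ⇒ Q<K, forward
Step 1:
                  J         G         C
  I           0.547   0.05524   0.05298
  C        -0.02017  -0.02017   0.04033
  E          0.5268   0.03507   0.09331
  solve Keq expr → x = 0.02017; check Q = 0.4712
Then add 0.09596 M of J.
Step 2:
                  J         G         C
  I          0.6228   0.03507   0.09331
  C       -0.002294 -0.002294  0.004588
  E          0.6205   0.03278    0.0979
  solve Keq expr → x = 0.002294; check Q = 0.4712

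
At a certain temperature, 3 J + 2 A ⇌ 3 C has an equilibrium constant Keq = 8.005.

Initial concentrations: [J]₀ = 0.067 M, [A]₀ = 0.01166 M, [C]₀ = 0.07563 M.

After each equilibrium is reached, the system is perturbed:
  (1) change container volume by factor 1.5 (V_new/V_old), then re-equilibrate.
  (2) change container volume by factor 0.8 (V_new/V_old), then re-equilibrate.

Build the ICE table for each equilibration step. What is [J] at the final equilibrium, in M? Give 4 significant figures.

Q₀ = 1.0579e+04 vs Keq = 8.005 ⇒ Q>K, reverse
Step 1:
                    J           A           C
  init          0.067     0.01166     0.07563
  Δ           0.04742     0.03161    -0.04742
  eq           0.1144     0.04327     0.02821
  solve Keq expr → x = -0.01581; check Q = 8.005
Then change container volume by factor 1.5 (V_new/V_old).
Step 2:
                    J           A           C
  init        0.07628     0.02885     0.01881
  Δ          0.003147    0.002098   -0.003147
  eq          0.07943     0.03095     0.01566
  solve Keq expr → x = -0.001049; check Q = 8.005
Then change container volume by factor 0.8 (V_new/V_old).
Step 3:
                    J           A           C
  init        0.09928     0.03868     0.01958
  Δ         -0.002113   -0.001409    0.002113
  eq          0.09717     0.03727     0.02169
  solve Keq expr → x = 7.0443e-04; check Q = 8.005

[J]_eq = 0.09717 M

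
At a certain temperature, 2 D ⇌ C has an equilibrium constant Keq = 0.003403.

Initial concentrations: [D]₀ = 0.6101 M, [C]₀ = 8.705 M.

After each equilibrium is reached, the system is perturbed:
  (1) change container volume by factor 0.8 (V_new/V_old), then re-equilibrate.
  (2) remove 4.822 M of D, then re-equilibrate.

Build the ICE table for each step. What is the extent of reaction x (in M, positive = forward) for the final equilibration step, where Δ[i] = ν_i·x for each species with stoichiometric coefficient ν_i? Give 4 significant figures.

Q₀ = 23.39 vs Keq = 0.003403 ⇒ Q>K, reverse
Step 1:
                   D          C
  init        0.6101      8.705
  Δ            15.62     -7.809
  eq           16.23     0.8962
  solve Keq expr → x = -7.809; check Q = 0.003403
Then change container volume by factor 0.8 (V_new/V_old).
Step 2:
                   D          C
  init         20.28       1.12
  Δ          -0.4399       0.22
  eq           19.84       1.34
  solve Keq expr → x = 0.22; check Q = 0.003403
Then remove 4.822 M of D.
Step 3:
                   D          C
  init         15.02       1.34
  Δ            0.945    -0.4725
  eq           15.97     0.8677
  solve Keq expr → x = -0.4725; check Q = 0.003403

x = -0.4725 M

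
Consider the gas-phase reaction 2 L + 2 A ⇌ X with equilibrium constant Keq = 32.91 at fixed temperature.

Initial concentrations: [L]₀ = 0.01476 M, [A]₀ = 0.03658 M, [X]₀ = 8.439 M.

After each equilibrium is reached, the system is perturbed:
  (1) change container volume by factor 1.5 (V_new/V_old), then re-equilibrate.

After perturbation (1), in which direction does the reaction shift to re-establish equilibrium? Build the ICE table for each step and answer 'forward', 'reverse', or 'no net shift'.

Direction: reverse

Q₀ = 2.8949e+07 vs Keq = 32.91 ⇒ Q>K, reverse
Step 1:
                   L          A          X
  I          0.01476    0.03658      8.439
  C           0.6788     0.6788    -0.3394
  E           0.6935     0.7153        8.1
  solve Keq expr → x = -0.3394; check Q = 32.91
Then change container volume by factor 1.5 (V_new/V_old).
Step 2:
                   L          A          X
  I           0.4623     0.4769        5.4
  C           0.1644     0.1644   -0.08222
  E           0.6268     0.6413      5.318
  solve Keq expr → x = -0.08222; check Q = 32.91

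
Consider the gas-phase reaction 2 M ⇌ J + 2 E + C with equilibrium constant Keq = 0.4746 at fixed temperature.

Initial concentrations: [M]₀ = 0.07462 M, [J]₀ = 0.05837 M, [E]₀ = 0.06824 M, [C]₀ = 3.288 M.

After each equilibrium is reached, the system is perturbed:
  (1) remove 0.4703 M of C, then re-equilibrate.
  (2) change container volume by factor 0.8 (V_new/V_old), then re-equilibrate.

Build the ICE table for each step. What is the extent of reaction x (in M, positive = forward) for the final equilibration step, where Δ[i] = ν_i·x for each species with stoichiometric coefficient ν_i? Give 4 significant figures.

Q₀ = 0.1605 vs Keq = 0.4746 ⇒ Q<K, forward
Step 1:
                  M         J         E         C
  init      0.07462   0.05837   0.06824     3.288
  Δ        -0.01675  0.008376   0.01675  0.008376
  eq        0.05787   0.06675   0.08499     3.296
  solve Keq expr → x = 0.008376; check Q = 0.4746
Then remove 0.4703 M of C.
Step 2:
                  M         J         E         C
  init      0.05787   0.06675   0.08499     2.826
  Δ       -0.002329  0.001165  0.002329  0.001165
  eq        0.05554   0.06791   0.08732     2.827
  solve Keq expr → x = 0.001165; check Q = 0.4746
Then change container volume by factor 0.8 (V_new/V_old).
Step 3:
                  M         J         E         C
  init      0.06942   0.08489    0.1092     3.534
  Δ        0.008511 -0.004256 -0.008511 -0.004256
  eq        0.07794   0.08063    0.1006      3.53
  solve Keq expr → x = -0.004256; check Q = 0.4746

x = -0.004256 M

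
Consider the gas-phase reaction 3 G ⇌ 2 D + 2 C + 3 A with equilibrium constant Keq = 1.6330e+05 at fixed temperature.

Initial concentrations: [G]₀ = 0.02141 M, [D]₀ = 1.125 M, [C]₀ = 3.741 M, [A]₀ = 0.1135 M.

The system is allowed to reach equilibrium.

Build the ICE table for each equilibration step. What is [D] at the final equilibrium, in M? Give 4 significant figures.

Q₀ = 2639 vs Keq = 1.6330e+05 ⇒ Q<K, forward
Step 1:
                    G           D           C           A
  I           0.02141       1.125       3.741      0.1135
  C          -0.01522     0.01015     0.01015     0.01522
  E          0.006187       1.135       3.751      0.1287
  solve Keq expr → x = 0.005074; check Q = 1.6330e+05

[D]_eq = 1.135 M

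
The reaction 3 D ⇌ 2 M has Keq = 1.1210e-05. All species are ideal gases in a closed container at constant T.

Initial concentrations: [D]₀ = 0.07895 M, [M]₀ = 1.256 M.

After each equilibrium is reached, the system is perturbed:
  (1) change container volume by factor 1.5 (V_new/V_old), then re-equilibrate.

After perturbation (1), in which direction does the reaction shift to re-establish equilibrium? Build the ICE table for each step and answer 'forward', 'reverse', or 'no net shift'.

Q₀ = 3206 vs Keq = 1.1210e-05 ⇒ Q>K, reverse
Step 1:
                  D         M
  Initial   0.07895     1.256
  Change       1.87    -1.247
  Equil       1.949  0.009112
  solve Keq expr → x = -0.6234; check Q = 1.1210e-05
Then change container volume by factor 1.5 (V_new/V_old).
Step 2:
                  D         M
  Initial       1.3  0.006075
  Change   0.001658 -0.001105
  Equil       1.301  0.004969
  solve Keq expr → x = -5.5262e-04; check Q = 1.1210e-05

Direction: reverse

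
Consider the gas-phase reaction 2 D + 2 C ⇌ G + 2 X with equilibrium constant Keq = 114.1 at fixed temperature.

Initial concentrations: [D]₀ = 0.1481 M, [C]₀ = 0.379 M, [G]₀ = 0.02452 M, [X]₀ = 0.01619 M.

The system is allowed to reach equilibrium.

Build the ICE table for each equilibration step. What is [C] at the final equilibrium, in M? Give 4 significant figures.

Q₀ = 0.00204 vs Keq = 114.1 ⇒ Q<K, forward
Step 1:
                  D         C         G         X
  Initial    0.1481     0.379   0.02452   0.01619
  Change    -0.1313   -0.1313   0.06567    0.1313
  Equil     0.01675    0.2477   0.09019    0.1475
  solve Keq expr → x = 0.06567; check Q = 114.1

[C]_eq = 0.2477 M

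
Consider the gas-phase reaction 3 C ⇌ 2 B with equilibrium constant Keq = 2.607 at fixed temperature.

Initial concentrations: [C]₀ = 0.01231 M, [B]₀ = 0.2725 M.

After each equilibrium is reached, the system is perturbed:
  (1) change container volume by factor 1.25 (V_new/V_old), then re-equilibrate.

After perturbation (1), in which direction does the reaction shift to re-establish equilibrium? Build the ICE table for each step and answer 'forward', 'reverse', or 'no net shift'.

Q₀ = 3.9807e+04 vs Keq = 2.607 ⇒ Q>K, reverse
Step 1:
                    C           B
  init        0.01231      0.2725
  Δ            0.1894     -0.1263
  eq           0.2017      0.1462
  solve Keq expr → x = -0.06313; check Q = 2.607
Then change container volume by factor 1.25 (V_new/V_old).
Step 2:
                    C           B
  init         0.1614       0.117
  Δ          0.007483   -0.004988
  eq           0.1688       0.112
  solve Keq expr → x = -0.002494; check Q = 2.607

Direction: reverse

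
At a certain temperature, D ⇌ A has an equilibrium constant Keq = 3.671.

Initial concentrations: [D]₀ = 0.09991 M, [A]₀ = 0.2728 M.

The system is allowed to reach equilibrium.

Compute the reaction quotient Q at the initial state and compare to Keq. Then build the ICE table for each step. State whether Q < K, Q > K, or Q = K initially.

Q₀ = 2.73 vs Keq = 3.671 ⇒ Q<K, forward
Step 1:
                   D          A
  Initial    0.09991     0.2728
  Change    -0.02012    0.02012
  Equil      0.07979     0.2929
  solve Keq expr → x = 0.02012; check Q = 3.671

Q₀ = 2.73; Q < K (proceeds forward)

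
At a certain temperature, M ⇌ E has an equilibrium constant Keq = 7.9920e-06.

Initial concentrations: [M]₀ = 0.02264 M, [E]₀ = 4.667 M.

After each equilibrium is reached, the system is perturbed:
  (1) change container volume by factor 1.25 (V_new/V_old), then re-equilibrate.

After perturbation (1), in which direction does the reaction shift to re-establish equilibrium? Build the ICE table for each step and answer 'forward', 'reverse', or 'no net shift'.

Q₀ = 206.1 vs Keq = 7.9920e-06 ⇒ Q>K, reverse
Step 1:
                  M         E
  I         0.02264     4.667
  C           4.667    -4.667
  E            4.69 3.7479e-05
  solve Keq expr → x = -4.667; check Q = 7.9920e-06
Then change container volume by factor 1.25 (V_new/V_old).
Step 2:
                  M         E
  I           3.752 2.9983e-05
  C               0         0
  E           3.752 2.9983e-05
  solve Keq expr → x = 0; check Q = 7.9920e-06

Direction: no net shift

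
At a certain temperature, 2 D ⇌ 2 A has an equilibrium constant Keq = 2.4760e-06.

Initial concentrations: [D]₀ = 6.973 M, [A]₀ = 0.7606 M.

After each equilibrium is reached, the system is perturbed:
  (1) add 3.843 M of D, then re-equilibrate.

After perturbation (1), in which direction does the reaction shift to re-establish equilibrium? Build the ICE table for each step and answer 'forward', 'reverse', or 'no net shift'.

Q₀ = 0.0119 vs Keq = 2.4760e-06 ⇒ Q>K, reverse
Step 1:
                   D          A
  Initial      6.973     0.7606
  Change      0.7485    -0.7485
  Equil        7.721    0.01215
  solve Keq expr → x = -0.3742; check Q = 2.4760e-06
Then add 3.843 M of D.
Step 2:
                   D          A
  Initial      11.56    0.01215
  Change   -0.006038   0.006038
  Equil        11.56    0.01819
  solve Keq expr → x = 0.003019; check Q = 2.4760e-06

Direction: forward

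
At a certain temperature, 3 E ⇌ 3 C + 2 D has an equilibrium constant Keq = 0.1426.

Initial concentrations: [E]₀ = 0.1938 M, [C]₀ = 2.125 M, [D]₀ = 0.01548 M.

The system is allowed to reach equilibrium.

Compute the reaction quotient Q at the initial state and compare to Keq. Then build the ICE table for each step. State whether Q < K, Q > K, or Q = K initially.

Q₀ = 0.3159; Q > K (proceeds reverse)

Q₀ = 0.3159 vs Keq = 0.1426 ⇒ Q>K, reverse
Step 1:
                  E         C         D
  Initial    0.1938     2.125   0.01548
  Change   0.006722 -0.006722 -0.004482
  Equil      0.2005     2.118     0.011
  solve Keq expr → x = -0.002241; check Q = 0.1426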